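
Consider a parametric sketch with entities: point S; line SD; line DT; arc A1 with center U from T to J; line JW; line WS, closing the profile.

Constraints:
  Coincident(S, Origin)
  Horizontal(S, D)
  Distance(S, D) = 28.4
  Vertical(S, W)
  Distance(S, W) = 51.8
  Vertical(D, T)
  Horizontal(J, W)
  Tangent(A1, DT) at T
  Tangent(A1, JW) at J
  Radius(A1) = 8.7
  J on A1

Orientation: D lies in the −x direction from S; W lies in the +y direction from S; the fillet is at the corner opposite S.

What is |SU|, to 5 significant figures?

47.389

S is at the origin; SD is horizontal with |SD| = 28.4 and D on the −x side, so D = (-28.400, 0.0000). S and W share the same x with |SW| = 51.8 and W on the +y side, so W = (0.0000, 51.800). The virtual corner opposite S is at (-28.400, 51.800). Since A1 is tangent to DT there, UT ⟂ DT and since A1 is tangent to JW there, UJ ⟂ JW, with radius 8.7, so the center U sits 8.7 in from both sides at U = (-19.700, 43.100). Then |SU| = |U − S| = 47.389.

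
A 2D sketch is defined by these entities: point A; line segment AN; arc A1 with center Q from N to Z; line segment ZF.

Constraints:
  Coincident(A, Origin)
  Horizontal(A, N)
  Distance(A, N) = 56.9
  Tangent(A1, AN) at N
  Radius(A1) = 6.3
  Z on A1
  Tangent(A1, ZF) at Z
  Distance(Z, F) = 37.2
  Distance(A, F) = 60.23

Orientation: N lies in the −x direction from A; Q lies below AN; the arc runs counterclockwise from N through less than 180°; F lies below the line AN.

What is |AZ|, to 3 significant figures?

63.1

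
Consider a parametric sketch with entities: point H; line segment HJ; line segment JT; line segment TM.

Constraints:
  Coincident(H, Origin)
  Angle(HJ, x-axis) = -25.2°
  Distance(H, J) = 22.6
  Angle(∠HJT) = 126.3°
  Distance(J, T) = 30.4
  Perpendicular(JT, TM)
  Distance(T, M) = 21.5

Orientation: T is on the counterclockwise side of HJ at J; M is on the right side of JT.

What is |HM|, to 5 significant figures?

59.109

H is at the origin; HJ runs at -25.2° with length 22.6, so J = 22.6·(cos -25.2°, sin -25.2°) = (20.449, -9.6226). ∠HJT = 126.3°, so JT runs at -25.2° + (180° − 126.3°) = 28.500° from the x-axis; with |JT| = 30.4, T = J + 30.4·(cos 28.500°, sin 28.500°) = (47.165, 4.8830). The perpendicularity gives TM at right angles to JT; with |TM| = 21.5 on the right of JT, M = T + 21.5·(0.47716, -0.87882) = (57.424, -14.012). Then |HM| = |M − H| = 59.109.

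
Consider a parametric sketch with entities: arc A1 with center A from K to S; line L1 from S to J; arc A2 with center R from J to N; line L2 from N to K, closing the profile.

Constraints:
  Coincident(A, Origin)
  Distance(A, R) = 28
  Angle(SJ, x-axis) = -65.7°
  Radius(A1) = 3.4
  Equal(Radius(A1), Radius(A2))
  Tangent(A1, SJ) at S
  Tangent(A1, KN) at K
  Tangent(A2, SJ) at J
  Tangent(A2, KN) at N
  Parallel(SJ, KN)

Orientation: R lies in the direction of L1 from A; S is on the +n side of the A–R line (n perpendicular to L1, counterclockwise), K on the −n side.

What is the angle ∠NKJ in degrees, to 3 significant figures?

13.7°

Tangency of A1 to both parallel lines with radius 3.4 puts S and K at A ± 3.4·n: S = (3.10, 1.40), K = (-3.10, -1.40). Equal radii place J and N the same way about R: J = R + 3.4·n = (14.6, -24.1), N = R − 3.4·n = (8.42, -26.9). Then cos ∠NKJ = KN·KJ / (|KN||KJ|), giving 13.7°.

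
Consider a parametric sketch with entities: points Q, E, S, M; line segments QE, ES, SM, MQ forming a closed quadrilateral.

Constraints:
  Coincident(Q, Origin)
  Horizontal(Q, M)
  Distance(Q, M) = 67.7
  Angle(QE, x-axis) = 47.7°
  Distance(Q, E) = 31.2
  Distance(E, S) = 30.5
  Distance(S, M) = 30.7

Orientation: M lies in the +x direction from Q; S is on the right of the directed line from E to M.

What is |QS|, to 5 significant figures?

37.235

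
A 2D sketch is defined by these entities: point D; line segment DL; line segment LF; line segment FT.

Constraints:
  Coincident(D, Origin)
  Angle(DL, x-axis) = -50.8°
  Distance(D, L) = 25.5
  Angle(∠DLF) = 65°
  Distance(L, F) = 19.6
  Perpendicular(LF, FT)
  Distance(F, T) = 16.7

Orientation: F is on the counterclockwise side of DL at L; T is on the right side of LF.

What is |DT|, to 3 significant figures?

40.8

∠DLF = 65.0°, so LF runs at -50.8° + (180° − 65.0°) = 64.2° from the x-axis; with |LF| = 19.6, F = L + 19.6·(cos 64.2°, sin 64.2°) = (24.6, -2.11). The perpendicularity gives FT at right angles to LF; with |FT| = 16.7 on the right of LF, T = F + 16.7·(0.900, -0.435) = (39.7, -9.38). Then |DT| = |T − D| = 40.8.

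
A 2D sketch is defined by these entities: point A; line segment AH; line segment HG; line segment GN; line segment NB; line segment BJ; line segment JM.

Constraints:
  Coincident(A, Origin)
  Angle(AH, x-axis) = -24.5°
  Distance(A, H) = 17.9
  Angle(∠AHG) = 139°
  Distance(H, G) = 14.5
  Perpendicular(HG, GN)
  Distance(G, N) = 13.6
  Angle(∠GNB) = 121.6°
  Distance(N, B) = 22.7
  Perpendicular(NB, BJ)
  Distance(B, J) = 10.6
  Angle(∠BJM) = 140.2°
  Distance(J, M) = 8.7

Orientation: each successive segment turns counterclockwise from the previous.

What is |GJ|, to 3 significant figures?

29.8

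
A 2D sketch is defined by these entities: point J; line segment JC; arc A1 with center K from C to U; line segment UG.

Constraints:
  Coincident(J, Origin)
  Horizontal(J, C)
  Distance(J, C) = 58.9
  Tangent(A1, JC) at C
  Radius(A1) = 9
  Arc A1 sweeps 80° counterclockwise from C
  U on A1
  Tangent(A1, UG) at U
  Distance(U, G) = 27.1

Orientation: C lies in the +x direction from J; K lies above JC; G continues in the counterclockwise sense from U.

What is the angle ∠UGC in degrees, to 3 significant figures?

11.7°

J is at the origin; J and C share the same y with |JC| = 58.9 and C on the +x side, so C = (58.9, 0.00). Tangency of A1 to JC means the radius KC is perpendicular to JC, so K = C + (0, 9) = (58.9, 9.00). On A1, C sits at bearing -90° from K; an 80° counterclockwise sweep puts U at bearing -10°, so U = K + 9.0·(cos -10°, sin -10°) = (67.8, 7.44). Since A1 is tangent to UG there, KU ⟂ UG, so UG runs along (−sin -10°, cos -10°); with |UG| = 27.1, G = (72.5, 34.1). Then cos ∠UGC = GU·GC / (|GU||GC|), giving 11.7°.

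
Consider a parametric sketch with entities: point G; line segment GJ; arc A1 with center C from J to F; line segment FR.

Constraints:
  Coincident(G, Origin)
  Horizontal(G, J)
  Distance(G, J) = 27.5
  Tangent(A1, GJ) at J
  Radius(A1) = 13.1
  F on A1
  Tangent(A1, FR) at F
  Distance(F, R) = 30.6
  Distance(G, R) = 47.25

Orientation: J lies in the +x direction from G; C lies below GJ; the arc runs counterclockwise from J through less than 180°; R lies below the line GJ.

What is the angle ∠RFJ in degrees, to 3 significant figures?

133°

G is at the origin; GJ is horizontal with |GJ| = 27.5 and J on the +x side, so J = (27.5, 0.00). Tangency of A1 to GJ means the radius CJ is perpendicular to GJ, so C = J + (0, -13.1) = (27.5, -13.1). Since CF ⟂ FR (tangency), |CR| = √(13.1² + 30.6²) = 33.3 regardless of where F sits on A1. So R lies on both circle(G, 47.25) and circle(C, 33.3); the below-GJ intersection is R = (16.2, -44.4). F is the foot of the tangent from R: F = (14.4, -13.8).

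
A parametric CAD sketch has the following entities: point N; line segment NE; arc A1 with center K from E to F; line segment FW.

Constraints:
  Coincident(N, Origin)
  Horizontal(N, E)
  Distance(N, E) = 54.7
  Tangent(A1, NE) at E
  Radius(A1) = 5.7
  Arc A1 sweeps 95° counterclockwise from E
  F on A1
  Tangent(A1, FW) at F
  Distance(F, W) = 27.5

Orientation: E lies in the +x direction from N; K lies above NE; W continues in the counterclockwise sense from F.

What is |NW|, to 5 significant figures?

67.010

On A1, E sits at bearing -90° from K; a 95° counterclockwise sweep puts F at bearing 5°, so F = K + 5.7·(cos 5°, sin 5°) = (60.378, 6.1968). A1 meets FW tangentially, so KF is at right angles to FW, so FW runs along (−sin 5°, cos 5°); with |FW| = 27.5, W = (57.982, 33.592). Then |NW| = |W − N| = 67.010.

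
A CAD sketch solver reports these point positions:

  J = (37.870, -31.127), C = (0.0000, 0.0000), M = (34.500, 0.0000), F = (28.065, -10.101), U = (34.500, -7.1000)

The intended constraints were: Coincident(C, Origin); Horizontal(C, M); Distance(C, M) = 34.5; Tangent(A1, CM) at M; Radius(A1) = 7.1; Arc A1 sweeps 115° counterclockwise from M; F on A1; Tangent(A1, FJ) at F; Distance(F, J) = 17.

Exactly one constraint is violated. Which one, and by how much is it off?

Distance(F, J) = 17 — off by 6.20.

C = (0.00, 0.00) ✓; C.y = 0.00, M.y = 0.00 ✓; |CM| = 34.50 ✓; ∠(UM, MC) = 90.00° ✓; |UM| = 7.100 ✓; bearing(U→F) − bearing(U→M) = 115.0° ✓; |UF| = 7.100 ✓; ∠(UF, FJ) = 90.00° ✓; |FJ| = 23.20 ✗.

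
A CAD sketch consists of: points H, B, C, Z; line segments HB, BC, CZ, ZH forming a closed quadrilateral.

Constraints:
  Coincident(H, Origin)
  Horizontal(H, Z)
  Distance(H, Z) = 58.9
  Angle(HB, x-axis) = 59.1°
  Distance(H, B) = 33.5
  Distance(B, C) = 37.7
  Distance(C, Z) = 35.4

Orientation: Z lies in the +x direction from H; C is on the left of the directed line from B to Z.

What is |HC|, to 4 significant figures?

64.71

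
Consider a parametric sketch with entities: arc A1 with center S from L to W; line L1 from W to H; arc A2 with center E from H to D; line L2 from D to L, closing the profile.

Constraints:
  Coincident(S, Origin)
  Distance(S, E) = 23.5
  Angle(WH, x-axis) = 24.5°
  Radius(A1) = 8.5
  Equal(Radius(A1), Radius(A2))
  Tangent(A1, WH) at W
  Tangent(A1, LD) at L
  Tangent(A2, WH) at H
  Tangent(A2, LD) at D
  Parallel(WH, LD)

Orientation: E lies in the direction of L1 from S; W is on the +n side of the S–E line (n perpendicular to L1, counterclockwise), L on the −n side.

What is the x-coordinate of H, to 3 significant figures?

17.9

Tangency of A1 to both parallel lines with radius 8.5 puts W and L at S ± 8.5·n: W = (-3.52, 7.73), L = (3.52, -7.73). Equal radii place H and D the same way about E: H = E + 8.5·n = (17.9, 17.5), D = E − 8.5·n = (24.9, 2.01). So H.x = 17.9.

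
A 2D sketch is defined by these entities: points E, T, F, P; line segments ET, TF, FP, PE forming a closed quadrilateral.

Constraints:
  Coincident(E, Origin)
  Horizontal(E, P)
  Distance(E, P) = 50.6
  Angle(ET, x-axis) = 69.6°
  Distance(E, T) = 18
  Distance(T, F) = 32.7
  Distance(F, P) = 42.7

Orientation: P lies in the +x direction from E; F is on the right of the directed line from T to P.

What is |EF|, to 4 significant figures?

18.91

E is at the origin; EP is horizontal with |EP| = 50.6 and P in +x, so P = (50.6, 0). ET runs at 69.6° with |ET| = 18.0, so T = (6.274, 16.87). F is determined by |TF| = 32.7 and |FP| = 42.7 together: it lies at the intersection of circle(T, 32.7) and circle(P, 42.7). With |TP| = 47.43, the foot of the radical line on TP is 15.77 from T and the perpendicular offset is √(32.7² − 15.77²) = 28.65. Taking the right-of-TP solution: F = (10.82, -15.51).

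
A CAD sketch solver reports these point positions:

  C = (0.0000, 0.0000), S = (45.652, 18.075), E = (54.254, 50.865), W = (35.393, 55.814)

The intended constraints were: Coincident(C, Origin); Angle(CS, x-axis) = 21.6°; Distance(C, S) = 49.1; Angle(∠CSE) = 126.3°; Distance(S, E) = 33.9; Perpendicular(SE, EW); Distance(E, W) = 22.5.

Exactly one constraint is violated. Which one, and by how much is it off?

Distance(E, W) = 22.5 — off by 3.00.

C = (0.00, 0.00) ✓; CS at 21.60° ✓; |CS| = 49.10 ✓; ∠CSE = 126.3° ✓; |SE| = 33.90 ✓; ∠(SE, EW) = 90.00° ✓; |EW| = 19.50 ✗.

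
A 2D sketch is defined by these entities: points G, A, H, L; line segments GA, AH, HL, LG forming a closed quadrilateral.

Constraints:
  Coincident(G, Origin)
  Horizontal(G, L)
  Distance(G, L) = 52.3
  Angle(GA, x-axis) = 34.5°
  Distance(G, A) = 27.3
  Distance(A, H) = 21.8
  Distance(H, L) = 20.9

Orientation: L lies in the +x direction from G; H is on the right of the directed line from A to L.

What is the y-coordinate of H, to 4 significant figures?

-4.237

G is at the origin; GL is horizontal with |GL| = 52.3 and L in +x, so L = (52.3, 0). GA runs at 34.5° with |GA| = 27.3, so A = (22.50, 15.46). H is determined by |AH| = 21.8 and |HL| = 20.9 together: it lies at the intersection of circle(A, 21.8) and circle(L, 20.9). With |AL| = 33.57, the foot of the radical line on AL is 17.36 from A and the perpendicular offset is √(21.8² − 17.36²) = 13.19. Taking the right-of-AL solution: H = (31.83, -4.237).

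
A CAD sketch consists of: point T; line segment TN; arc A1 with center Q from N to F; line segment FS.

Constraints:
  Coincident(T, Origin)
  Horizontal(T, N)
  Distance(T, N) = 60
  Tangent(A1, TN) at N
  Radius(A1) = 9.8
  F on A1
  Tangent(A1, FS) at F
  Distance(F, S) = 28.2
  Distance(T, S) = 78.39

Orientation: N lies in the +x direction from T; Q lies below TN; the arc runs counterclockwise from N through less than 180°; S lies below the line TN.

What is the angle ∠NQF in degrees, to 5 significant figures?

125.30°

T is at the origin; T and N share the same y with |TN| = 60.0 and N on the +x side, so N = (60.000, 0.0000). Since A1 is tangent to TN there, QN ⟂ TN, so Q = N + (0, -9.8) = (60.000, -9.8000). Since QF ⟂ FS (tangency), |QS| = √(9.8² + 28.2²) = 29.854 regardless of where F sits on A1. So S lies on both circle(T, 78.39) and circle(Q, 29.854); the below-TN intersection is S = (68.296, -38.478). F is the foot of the tangent from S: F = (52.002, -15.463).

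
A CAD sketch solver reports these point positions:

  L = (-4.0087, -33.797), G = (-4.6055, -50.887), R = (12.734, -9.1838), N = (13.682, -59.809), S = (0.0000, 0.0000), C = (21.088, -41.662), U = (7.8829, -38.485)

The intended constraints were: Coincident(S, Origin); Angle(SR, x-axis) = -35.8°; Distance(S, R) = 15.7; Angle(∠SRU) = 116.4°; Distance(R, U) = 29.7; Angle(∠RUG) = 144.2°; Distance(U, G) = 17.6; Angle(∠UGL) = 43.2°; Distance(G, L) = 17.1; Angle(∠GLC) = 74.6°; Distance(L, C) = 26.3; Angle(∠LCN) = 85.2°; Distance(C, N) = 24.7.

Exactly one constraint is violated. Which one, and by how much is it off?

Distance(C, N) = 24.7 — off by 5.10.

S = (0.00, 0.00) ✓; SR at -35.80° ✓; |SR| = 15.70 ✓; ∠SRU = 116.4° ✓; |RU| = 29.70 ✓; ∠RUG = 144.2° ✓; |UG| = 17.60 ✓; ∠UGL = 43.20° ✓; |GL| = 17.10 ✓; ∠GLC = 74.60° ✓; |LC| = 26.30 ✓; ∠LCN = 85.20° ✓; |CN| = 19.60 ✗.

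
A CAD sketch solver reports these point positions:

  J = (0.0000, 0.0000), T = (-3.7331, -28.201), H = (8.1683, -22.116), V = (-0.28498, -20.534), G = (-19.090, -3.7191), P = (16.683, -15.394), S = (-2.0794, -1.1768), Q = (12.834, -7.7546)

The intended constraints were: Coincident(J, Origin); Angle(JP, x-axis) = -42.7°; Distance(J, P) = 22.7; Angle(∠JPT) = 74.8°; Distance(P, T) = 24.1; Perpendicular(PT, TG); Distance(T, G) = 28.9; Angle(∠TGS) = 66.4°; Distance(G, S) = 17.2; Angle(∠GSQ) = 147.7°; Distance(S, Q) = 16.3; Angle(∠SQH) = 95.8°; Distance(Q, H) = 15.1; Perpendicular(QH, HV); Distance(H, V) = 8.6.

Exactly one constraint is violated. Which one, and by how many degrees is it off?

Perpendicular(QH, HV) — off by 7.40°.

J = (0.00, 0.00) ✓; JP at -42.70° ✓; |JP| = 22.70 ✓; ∠JPT = 74.80° ✓; |PT| = 24.10 ✓; ∠(PT, TG) = 90.00° ✓; |TG| = 28.90 ✓; ∠TGS = 66.40° ✓; |GS| = 17.20 ✓; ∠GSQ = 147.7° ✓; |SQ| = 16.30 ✓; ∠SQH = 95.80° ✓; |QH| = 15.10 ✓; ∠(QH, HV) = 82.60° ✗; |HV| = 8.600 ✓.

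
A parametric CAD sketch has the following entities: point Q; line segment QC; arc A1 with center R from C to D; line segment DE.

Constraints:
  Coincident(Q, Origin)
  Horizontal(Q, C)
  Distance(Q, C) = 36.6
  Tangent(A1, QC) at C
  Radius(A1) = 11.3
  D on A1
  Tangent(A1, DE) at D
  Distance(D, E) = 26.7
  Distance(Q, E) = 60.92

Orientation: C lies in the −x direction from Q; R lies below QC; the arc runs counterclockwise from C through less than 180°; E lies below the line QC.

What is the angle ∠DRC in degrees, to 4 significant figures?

90.91°

Q is at the origin; Q and C share the same y with |QC| = 36.6 and C on the −x side, so C = (-36.60, 0.000). Tangency of A1 to QC means the radius RC is perpendicular to QC, so R = C + (0, -11.3) = (-36.60, -11.30). Since RD ⟂ DE (tangency), |RE| = √(11.3² + 26.7²) = 28.99 regardless of where D sits on A1. So E lies on both circle(Q, 60.92) and circle(R, 28.99); the below-QC intersection is E = (-47.47, -38.18). D is the foot of the tangent from E: D = (-47.90, -11.48).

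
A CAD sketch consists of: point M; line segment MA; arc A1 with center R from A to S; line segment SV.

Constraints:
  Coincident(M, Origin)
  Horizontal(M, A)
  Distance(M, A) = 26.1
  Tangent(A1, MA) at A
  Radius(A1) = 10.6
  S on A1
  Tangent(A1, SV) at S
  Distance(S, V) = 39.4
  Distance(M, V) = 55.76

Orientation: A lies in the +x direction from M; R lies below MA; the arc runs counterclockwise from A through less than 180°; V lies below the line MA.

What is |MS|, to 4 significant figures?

19.92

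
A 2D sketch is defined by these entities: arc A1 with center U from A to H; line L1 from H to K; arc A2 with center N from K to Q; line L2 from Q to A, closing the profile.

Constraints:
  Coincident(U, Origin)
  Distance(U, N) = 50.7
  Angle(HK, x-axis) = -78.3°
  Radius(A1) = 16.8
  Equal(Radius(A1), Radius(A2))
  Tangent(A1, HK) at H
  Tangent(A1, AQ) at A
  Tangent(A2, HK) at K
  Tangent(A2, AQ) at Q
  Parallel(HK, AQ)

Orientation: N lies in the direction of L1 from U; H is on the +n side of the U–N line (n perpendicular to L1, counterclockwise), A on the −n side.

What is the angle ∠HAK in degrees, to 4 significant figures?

56.47°

The slot axis is L1's direction at -78.3°, so u = (cos -78.3°, sin -78.3°) = (0.2028, -0.9792) and n = (−sin -78.3°, cos -78.3°) = (0.9792, 0.2028). U is at the origin and N lies 50.7 along u from U, so N = 50.7·u = (10.28, -49.65). Tangency of A1 to both parallel lines with radius 16.8 puts H and A at U ± 16.8·n: H = (16.45, 3.407), A = (-16.45, -3.407). Equal radii place K and Q the same way about N: K = N + 16.8·n = (26.73, -46.24), Q = N − 16.8·n = (-6.170, -53.05). Then cos ∠HAK = AH·AK / (|AH||AK|), giving 56.47°.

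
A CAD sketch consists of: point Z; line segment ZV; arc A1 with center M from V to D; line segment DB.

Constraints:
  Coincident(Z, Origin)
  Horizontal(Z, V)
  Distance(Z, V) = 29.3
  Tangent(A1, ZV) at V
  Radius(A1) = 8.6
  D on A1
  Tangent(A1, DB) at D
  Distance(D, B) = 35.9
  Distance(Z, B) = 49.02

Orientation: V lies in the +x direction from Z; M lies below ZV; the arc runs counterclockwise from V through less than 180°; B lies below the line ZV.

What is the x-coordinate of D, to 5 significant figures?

20.700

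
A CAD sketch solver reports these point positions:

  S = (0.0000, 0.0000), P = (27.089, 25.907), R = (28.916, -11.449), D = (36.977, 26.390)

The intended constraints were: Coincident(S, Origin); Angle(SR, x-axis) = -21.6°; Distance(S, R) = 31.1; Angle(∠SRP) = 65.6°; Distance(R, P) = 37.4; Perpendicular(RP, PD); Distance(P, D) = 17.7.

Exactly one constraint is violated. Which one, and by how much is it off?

Distance(P, D) = 17.7 — off by 7.80.

S = (0.00, 0.00) ✓; SR at -21.60° ✓; |SR| = 31.10 ✓; ∠SRP = 65.60° ✓; |RP| = 37.40 ✓; ∠(RP, PD) = 90.00° ✓; |PD| = 9.900 ✗.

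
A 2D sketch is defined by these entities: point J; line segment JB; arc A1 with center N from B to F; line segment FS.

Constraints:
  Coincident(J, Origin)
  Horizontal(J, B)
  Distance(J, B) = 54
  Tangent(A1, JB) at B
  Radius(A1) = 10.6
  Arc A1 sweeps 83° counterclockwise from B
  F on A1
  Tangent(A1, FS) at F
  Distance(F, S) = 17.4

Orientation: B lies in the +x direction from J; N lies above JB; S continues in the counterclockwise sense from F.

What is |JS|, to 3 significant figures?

71.7

J is at the origin; J and B share the same y with |JB| = 54.0 and B on the +x side, so B = (54.0, 0.00). A1 meets JB tangentially, so NB is at right angles to JB, so N = B + (0, 10.6) = (54.0, 10.6). On A1, B sits at bearing -90° from N; an 83° counterclockwise sweep puts F at bearing -7°, so F = N + 10.6·(cos -7°, sin -7°) = (64.5, 9.31). A1 meets FS tangentially, so NF is at right angles to FS, so FS runs along (−sin -7°, cos -7°); with |FS| = 17.4, S = (66.6, 26.6). Then |JS| = |S − J| = 71.7.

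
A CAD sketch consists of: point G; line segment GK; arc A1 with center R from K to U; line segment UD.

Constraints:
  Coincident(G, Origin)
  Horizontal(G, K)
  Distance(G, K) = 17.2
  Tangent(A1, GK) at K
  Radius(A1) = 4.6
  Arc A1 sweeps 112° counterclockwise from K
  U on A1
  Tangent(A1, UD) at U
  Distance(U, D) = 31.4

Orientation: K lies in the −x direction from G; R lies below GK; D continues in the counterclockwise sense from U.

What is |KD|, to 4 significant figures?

36.22

G is at the origin; G and K share the same y with |GK| = 17.2 and K on the −x side, so K = (-17.20, 0.000). The tangent condition forces RK to be normal to GK, so R = K + (0, -4.6) = (-17.20, -4.600). On A1, K sits at bearing 90° from R; a 112° counterclockwise sweep puts U at bearing 202°, so U = R + 4.6·(cos 202°, sin 202°) = (-21.47, -6.323). Tangency of A1 to UD means the radius RU is perpendicular to UD, so UD runs along (−sin 202°, cos 202°); with |UD| = 31.4, D = (-9.702, -35.44). Then |KD| = |D − K| = 36.22.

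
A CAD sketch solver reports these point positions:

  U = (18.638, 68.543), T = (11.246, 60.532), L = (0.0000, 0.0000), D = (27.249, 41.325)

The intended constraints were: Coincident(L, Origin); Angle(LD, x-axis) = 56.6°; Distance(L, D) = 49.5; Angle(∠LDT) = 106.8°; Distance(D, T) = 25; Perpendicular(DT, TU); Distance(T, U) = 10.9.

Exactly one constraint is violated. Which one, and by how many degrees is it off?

Perpendicular(DT, TU) — off by 7.50°.

L = (0.00, 0.00) ✓; LD at 56.60° ✓; |LD| = 49.50 ✓; ∠LDT = 106.8° ✓; |DT| = 25.00 ✓; ∠(DT, TU) = 82.50° ✗; |TU| = 10.90 ✓.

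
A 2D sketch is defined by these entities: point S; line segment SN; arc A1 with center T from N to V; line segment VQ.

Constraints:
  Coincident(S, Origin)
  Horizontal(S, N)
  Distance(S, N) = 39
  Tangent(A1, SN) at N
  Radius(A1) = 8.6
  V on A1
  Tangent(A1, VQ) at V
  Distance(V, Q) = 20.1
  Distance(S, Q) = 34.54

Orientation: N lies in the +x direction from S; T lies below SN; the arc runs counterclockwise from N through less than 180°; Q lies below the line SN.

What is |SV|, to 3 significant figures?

31.4

Checks: |TV| = 8.600 ✓; ∠(TV, VQ) = 90.00° ✓; |VQ| = 20.10 ✓; |SQ| = 34.54 ✓.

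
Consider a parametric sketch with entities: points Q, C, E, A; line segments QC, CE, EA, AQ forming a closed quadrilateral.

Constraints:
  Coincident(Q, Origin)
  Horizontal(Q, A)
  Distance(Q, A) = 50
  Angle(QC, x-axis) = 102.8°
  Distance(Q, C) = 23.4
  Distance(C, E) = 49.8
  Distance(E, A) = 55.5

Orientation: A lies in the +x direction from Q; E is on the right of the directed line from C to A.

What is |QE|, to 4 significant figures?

26.59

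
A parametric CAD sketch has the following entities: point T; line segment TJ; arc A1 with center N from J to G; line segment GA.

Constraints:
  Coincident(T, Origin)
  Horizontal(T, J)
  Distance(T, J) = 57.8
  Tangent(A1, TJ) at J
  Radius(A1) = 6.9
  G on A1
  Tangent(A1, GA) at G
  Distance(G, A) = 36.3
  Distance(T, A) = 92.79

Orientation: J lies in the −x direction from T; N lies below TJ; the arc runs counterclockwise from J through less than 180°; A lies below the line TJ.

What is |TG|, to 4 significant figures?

62.61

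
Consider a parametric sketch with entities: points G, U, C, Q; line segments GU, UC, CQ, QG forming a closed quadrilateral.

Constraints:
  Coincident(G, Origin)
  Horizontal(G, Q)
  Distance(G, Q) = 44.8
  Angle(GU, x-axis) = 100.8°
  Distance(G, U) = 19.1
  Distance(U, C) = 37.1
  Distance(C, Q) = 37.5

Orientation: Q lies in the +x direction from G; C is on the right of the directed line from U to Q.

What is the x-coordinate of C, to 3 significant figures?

10.7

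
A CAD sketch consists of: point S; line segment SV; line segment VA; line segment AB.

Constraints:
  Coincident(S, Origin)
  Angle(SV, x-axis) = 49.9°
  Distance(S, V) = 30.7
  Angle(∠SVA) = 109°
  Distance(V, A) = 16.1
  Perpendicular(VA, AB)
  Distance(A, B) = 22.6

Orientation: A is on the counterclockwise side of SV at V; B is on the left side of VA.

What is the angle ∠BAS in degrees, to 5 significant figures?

41.955°

S is at the origin; SV runs at 49.9° with length 30.7, so V = 30.7·(cos 49.9°, sin 49.9°) = (19.775, 23.483). ∠SVA = 109.0°, so VA runs at 49.9° + (180° − 109.0°) = 120.90° from the x-axis; with |VA| = 16.1, A = V + 16.1·(cos 120.90°, sin 120.90°) = (11.507, 37.298). The perpendicularity gives AB at right angles to VA; with |AB| = 22.6 on the left of VA, B = A + 22.6·(-0.85806, -0.51354) = (-7.8857, 25.692). Then cos ∠BAS = AB·AS / (|AB||AS|), giving 41.955°.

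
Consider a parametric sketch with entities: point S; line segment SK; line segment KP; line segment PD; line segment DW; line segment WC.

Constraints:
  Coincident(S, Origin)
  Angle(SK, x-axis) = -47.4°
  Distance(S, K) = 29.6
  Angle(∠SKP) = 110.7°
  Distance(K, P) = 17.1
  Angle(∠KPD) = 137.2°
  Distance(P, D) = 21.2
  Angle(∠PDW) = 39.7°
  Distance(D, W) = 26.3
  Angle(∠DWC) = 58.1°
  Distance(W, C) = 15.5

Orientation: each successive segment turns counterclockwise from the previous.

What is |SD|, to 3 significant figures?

45.1

S is at the origin; SK runs at -47.4° with length 29.6, so K = (20.0, -21.8). ∠SKP = 110.7° gives KP at 21.9° from the x-axis; with |KP| = 17.1, P = (35.9, -15.4). ∠KPD = 137.2° gives PD at 64.7° from the x-axis; with |PD| = 21.2, D = (45.0, 3.76). Then |SD| = |D − S| = 45.1.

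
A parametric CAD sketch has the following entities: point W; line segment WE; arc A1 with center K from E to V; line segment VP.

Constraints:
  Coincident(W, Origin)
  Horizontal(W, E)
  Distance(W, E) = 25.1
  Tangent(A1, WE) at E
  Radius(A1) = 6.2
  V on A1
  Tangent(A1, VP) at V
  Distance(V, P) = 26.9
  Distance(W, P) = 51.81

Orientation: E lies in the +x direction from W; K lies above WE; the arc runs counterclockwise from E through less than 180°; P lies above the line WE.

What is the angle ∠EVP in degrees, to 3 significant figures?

152°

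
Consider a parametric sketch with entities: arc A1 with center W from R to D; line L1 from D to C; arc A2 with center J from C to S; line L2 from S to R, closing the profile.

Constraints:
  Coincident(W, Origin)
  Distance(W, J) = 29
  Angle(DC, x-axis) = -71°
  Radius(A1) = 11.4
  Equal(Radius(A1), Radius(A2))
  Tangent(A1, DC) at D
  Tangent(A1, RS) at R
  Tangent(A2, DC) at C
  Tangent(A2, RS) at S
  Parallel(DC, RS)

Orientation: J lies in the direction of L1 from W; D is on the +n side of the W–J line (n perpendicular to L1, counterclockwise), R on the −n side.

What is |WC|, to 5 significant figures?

31.160

The slot axis is L1's direction at -71.0°, so u = (cos -71.0°, sin -71.0°) = (0.32557, -0.94552) and n = (−sin -71.0°, cos -71.0°) = (0.94552, 0.32557). W is at the origin and J lies 29.0 along u from W, so J = 29.0·u = (9.4415, -27.420). Tangency of A1 to both parallel lines with radius 11.4 puts D and R at W ± 11.4·n: D = (10.779, 3.7115), R = (-10.779, -3.7115). Equal radii place C and S the same way about J: C = J + 11.4·n = (20.220, -23.709), S = J − 11.4·n = (-1.3374, -31.132). Then |WC| = |C − W| = 31.160.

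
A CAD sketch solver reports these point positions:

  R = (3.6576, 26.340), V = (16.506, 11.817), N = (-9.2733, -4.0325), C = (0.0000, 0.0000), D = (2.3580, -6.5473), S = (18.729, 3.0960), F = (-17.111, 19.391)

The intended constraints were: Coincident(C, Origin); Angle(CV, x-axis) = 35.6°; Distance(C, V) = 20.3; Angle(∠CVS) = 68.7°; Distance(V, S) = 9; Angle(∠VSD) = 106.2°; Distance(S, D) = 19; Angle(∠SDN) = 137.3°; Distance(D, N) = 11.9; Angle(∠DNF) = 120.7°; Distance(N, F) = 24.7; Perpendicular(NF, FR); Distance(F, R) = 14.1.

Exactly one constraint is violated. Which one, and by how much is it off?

Distance(F, R) = 14.1 — off by 7.80.

C = (0.00, 0.00) ✓; CV at 35.60° ✓; |CV| = 20.30 ✓; ∠CVS = 68.70° ✓; |VS| = 9.000 ✓; ∠VSD = 106.2° ✓; |SD| = 19.00 ✓; ∠SDN = 137.3° ✓; |DN| = 11.90 ✓; ∠DNF = 120.7° ✓; |NF| = 24.70 ✓; ∠(NF, FR) = 90.00° ✓; |FR| = 21.90 ✗.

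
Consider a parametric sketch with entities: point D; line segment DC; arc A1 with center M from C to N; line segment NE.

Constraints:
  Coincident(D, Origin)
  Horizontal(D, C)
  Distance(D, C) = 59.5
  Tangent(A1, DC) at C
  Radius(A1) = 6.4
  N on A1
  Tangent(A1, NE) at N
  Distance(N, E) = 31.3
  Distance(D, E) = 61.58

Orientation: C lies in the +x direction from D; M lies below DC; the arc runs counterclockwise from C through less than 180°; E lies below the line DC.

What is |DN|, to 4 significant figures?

53.44

Checks: |MN| = 6.400 ✓; ∠(MN, NE) = 90.00° ✓; |NE| = 31.30 ✓; |DE| = 61.58 ✓.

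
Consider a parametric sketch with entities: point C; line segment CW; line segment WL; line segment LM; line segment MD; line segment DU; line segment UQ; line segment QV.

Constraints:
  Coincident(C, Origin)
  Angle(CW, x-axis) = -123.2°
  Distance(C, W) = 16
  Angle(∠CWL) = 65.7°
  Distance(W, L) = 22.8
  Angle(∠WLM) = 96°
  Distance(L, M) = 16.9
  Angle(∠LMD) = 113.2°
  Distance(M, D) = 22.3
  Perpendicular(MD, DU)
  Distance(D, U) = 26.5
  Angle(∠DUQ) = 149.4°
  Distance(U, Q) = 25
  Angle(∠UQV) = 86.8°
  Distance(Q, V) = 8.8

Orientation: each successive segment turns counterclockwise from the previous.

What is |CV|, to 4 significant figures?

34.68

C is at the origin; CW runs at -123.2° with length 16.0, so W = (-8.761, -13.39). ∠CWL = 65.7° gives WL at -8.900° from the x-axis; with |WL| = 22.8, L = (13.76, -16.92). ∠WLM = 96.0° gives LM at 75.10° from the x-axis; with |LM| = 16.9, M = (18.11, -0.5839). ∠LMD = 113.2° gives MD at 141.9° from the x-axis; with |MD| = 22.3, D = (0.5614, 13.18). MD ⟂ DU, so DU runs at -128.1°; with |DU| = 26.5, U = (-15.79, -7.678). ∠DUQ = 149.4° gives UQ at -97.50° from the x-axis; with |UQ| = 25.0, Q = (-19.05, -32.46). ∠UQV = 86.8° gives QV at -4.300° from the x-axis; with |QV| = 8.8, V = (-10.28, -33.12). Then |CV| = |V − C| = 34.68.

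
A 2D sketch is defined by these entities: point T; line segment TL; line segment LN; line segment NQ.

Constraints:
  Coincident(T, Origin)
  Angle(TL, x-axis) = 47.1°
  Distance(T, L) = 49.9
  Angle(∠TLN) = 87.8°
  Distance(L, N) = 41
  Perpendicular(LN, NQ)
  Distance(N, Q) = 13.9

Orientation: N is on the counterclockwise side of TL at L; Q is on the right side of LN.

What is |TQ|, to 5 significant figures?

74.789

T is at the origin; TL runs at 47.1° with length 49.9, so L = 49.9·(cos 47.1°, sin 47.1°) = (33.968, 36.554). ∠TLN = 87.8°, so LN runs at 47.1° + (180° − 87.8°) = 139.30° from the x-axis; with |LN| = 41.0, N = L + 41.0·(cos 139.30°, sin 139.30°) = (2.8845, 63.290). The perpendicularity gives NQ at right angles to LN; with |NQ| = 13.9 on the right of LN, Q = N + 13.9·(0.65210, 0.75813) = (11.949, 73.828). Then |TQ| = |Q − T| = 74.789.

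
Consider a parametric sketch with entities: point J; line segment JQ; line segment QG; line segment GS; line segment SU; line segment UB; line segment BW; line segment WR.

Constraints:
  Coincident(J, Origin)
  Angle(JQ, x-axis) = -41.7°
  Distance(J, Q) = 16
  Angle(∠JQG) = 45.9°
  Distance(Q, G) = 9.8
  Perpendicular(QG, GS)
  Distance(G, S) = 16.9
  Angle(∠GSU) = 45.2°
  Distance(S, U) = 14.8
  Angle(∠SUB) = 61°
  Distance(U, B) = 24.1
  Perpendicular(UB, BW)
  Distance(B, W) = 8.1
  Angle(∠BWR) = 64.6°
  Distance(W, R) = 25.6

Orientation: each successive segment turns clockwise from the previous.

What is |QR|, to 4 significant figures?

3.480

J is at the origin; JQ runs at -41.7° with length 16.0, so Q = (11.95, -10.64). ∠JQG = 45.9° gives QG at -175.8° from the x-axis; with |QG| = 9.8, G = (2.173, -11.36). QG ⟂ GS, so GS runs at 94.20°; with |GS| = 16.9, S = (0.9348, 5.493). ∠GSU = 45.2° gives SU at -40.60° from the x-axis; with |SU| = 14.8, U = (12.17, -4.138). ∠SUB = 61.0° gives UB at -159.6° from the x-axis; with |UB| = 24.1, B = (-10.42, -12.54). UB is perpendicular to BW, so BW runs at 110.4°; with |BW| = 8.1, W = (-13.24, -4.947). ∠BWR = 64.6° gives WR at -5.000° from the x-axis; with |WR| = 25.6, R = (12.26, -7.178). Then |QR| = |R − Q| = 3.480.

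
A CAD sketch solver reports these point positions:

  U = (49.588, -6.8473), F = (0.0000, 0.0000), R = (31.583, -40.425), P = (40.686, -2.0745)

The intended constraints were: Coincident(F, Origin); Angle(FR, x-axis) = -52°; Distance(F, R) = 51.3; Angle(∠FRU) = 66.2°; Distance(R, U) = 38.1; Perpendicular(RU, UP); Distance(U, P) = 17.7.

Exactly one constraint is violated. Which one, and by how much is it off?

Distance(U, P) = 17.7 — off by 7.60.

F = (0.00, 0.00) ✓; FR at -52.00° ✓; |FR| = 51.30 ✓; ∠FRU = 66.20° ✓; |RU| = 38.10 ✓; ∠(RU, UP) = 90.00° ✓; |UP| = 10.10 ✗.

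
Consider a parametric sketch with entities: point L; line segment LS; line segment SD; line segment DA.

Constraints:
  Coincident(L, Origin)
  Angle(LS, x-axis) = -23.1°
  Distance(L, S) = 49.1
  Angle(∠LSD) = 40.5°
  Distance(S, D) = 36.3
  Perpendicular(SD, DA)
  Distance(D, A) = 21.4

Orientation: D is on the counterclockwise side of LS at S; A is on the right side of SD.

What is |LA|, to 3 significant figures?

53.3

∠LSD = 40.5°, so SD runs at -23.1° + (180° − 40.5°) = 116° from the x-axis; with |SD| = 36.3, D = S + 36.3·(cos 116°, sin 116°) = (29.0, 13.3). The perpendicularity gives DA at right angles to SD; with |DA| = 21.4 on the right of SD, A = D + 21.4·(0.896, 0.445) = (48.2, 22.8). Then |LA| = |A − L| = 53.3.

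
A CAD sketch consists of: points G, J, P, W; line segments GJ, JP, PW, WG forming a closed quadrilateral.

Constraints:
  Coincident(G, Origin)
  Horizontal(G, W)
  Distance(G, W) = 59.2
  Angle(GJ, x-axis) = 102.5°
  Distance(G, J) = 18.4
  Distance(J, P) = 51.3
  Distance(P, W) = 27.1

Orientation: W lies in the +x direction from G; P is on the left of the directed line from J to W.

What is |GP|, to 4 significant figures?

52.80

G is at the origin; G and W share the same y with |GW| = 59.2 and W in +x, so W = (59.2, 0). GJ runs at 102.5° with |GJ| = 18.4, so J = (-3.982, 17.96). P is determined by |JP| = 51.3 and |PW| = 27.1 together: it lies at the intersection of circle(J, 51.3) and circle(W, 27.1). With |JW| = 65.69, the foot of the radical line on JW is 47.29 from J and the perpendicular offset is √(51.3² − 47.29²) = 19.89. Taking the left-of-JW solution: P = (46.94, 24.17).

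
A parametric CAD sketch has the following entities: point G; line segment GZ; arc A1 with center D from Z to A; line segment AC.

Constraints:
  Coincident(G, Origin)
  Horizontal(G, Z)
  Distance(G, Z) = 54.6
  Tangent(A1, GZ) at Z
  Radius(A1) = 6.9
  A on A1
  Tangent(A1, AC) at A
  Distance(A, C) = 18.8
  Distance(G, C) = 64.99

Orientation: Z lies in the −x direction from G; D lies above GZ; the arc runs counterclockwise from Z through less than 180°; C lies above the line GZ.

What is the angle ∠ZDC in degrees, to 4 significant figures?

166.1°

G is at the origin; GZ is horizontal with |GZ| = 54.6 and Z on the −x side, so Z = (-54.60, 0.000). Tangency of A1 to GZ means the radius DZ is perpendicular to GZ, so D = Z + (0, 6.9) = (-54.60, 6.900). Since DA ⟂ AC (tangency), |DC| = √(6.9² + 18.8²) = 20.03 regardless of where A sits on A1. So C lies on both circle(G, 64.99) and circle(D, 20.03); the above-GZ intersection is C = (-59.41, 26.34). A is the foot of the tangent from C: A = (-48.88, 10.76).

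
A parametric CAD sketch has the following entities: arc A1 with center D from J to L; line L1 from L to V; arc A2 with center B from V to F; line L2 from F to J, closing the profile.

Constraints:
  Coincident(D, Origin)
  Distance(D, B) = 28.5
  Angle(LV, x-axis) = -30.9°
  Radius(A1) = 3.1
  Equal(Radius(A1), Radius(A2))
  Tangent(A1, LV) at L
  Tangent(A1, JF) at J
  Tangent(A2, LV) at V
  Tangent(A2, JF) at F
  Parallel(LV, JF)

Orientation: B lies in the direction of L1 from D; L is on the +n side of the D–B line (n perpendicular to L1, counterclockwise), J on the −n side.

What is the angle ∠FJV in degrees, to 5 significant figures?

12.273°

The slot axis is L1's direction at -30.9°, so u = (cos -30.9°, sin -30.9°) = (0.85806, -0.51354) and n = (−sin -30.9°, cos -30.9°) = (0.51354, 0.85806). D is at the origin and B lies 28.5 along u from D, so B = 28.5·u = (24.455, -14.636). Tangency of A1 to both parallel lines with radius 3.1 puts L and J at D ± 3.1·n: L = (1.5920, 2.6600), J = (-1.5920, -2.6600). Equal radii place V and F the same way about B: V = B + 3.1·n = (26.047, -11.976), F = B − 3.1·n = (22.863, -17.296). Then cos ∠FJV = JF·JV / (|JF||JV|), giving 12.273°.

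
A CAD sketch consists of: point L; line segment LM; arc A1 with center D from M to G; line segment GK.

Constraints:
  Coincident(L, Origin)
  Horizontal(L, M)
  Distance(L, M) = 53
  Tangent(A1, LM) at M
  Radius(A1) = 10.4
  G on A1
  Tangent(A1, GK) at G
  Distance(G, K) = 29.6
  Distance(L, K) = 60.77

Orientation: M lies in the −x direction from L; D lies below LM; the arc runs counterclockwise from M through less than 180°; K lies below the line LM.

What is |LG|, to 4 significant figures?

63.72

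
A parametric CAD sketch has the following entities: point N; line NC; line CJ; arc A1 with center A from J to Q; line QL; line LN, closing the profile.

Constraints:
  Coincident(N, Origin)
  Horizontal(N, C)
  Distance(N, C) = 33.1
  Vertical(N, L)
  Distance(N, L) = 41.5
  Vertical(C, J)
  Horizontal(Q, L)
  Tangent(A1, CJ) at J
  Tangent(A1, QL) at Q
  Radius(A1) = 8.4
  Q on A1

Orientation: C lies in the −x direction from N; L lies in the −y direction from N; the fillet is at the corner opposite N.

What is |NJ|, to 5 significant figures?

46.810

N is at the origin; NC is horizontal with |NC| = 33.1 and C on the −x side, so C = (-33.100, 0.0000). N and L share the same x with |NL| = 41.5 and L on the −y side, so L = (0.0000, -41.500). The virtual corner opposite N is at (-33.100, -41.500). Tangency of A1 to CJ means the radius AJ is perpendicular to CJ and since A1 is tangent to QL there, AQ ⟂ QL, with radius 8.4, so the center A sits 8.4 in from both sides at A = (-24.700, -33.100). That places the tangent points at J = (-33.100, -33.100) on CJ and Q = (-24.700, -41.500) on QL. Then |NJ| = |J − N| = 46.810.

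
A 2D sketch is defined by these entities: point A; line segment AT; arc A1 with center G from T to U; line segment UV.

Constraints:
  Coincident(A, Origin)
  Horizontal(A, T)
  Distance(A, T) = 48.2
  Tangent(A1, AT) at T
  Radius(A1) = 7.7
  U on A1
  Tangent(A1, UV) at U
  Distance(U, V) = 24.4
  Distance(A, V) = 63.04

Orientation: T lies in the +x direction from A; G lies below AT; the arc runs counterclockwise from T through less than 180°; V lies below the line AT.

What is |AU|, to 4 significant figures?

43.15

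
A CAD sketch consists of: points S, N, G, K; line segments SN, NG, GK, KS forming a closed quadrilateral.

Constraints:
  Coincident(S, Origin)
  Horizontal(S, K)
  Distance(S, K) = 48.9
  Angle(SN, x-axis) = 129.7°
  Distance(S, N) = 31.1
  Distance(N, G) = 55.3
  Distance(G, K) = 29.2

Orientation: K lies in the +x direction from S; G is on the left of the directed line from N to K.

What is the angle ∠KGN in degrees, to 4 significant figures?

115.5°

S is at the origin; S and K share the same y with |SK| = 48.9 and K in +x, so K = (48.9, 0). SN runs at 129.7° with |SN| = 31.1, so N = (-19.87, 23.93). G is determined by |NG| = 55.3 and |GK| = 29.2 together: it lies at the intersection of circle(N, 55.3) and circle(K, 29.2). With |NK| = 72.81, the foot of the radical line on NK is 51.55 from N and the perpendicular offset is √(55.3² − 51.55²) = 20.02. Taking the left-of-NK solution: G = (35.40, 25.89).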